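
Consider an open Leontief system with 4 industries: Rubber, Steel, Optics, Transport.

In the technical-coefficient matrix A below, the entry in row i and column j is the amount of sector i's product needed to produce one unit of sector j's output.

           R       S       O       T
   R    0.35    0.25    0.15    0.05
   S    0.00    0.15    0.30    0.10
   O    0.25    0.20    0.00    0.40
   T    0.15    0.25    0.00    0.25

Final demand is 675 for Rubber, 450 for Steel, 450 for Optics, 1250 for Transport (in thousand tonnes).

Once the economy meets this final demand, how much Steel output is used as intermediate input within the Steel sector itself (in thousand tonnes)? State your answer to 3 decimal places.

I − A =
  [   0.65    -0.25    -0.15    -0.05]
  [   0.00     0.85    -0.30    -0.10]
  [  -0.25    -0.20     1.00    -0.40]
  [  -0.15    -0.25     0.00     0.75]
Compute the cofactors C_ij = (−1)^(i+j)·(3×3 minor ij) of I−A; the adjugate is their transpose:
adj(I−A) = Cᵀ =
  [ 0.537500   0.237500   0.151875   0.148500]
  [ 0.089250   0.442875   0.146250   0.143000]
  [ 0.207125   0.226000   0.388000   0.250875]
  [ 0.137250   0.195125   0.079125   0.462875]
det(I−A) = Σ_j (I−A)_1j·C_1j = (0.65)(0.537500) + (-0.25)(0.089250) + (-0.15)(0.207125) + (-0.05)(0.137250) = 0.28913125
(I − A)⁻¹ = adj(I−A) / det(I−A) ≈
  [   1.8590     0.8214     0.5253     0.5136]
  [   0.3087     1.5317     0.5058     0.4946]
  [   0.7164     0.7817     1.3420     0.8677]
  [   0.4747     0.6749     0.2737     1.6009]
First solve x = (I − A)⁻¹ d = adj(I−A)·d / det(I−A); in particular x_S = (0.089250·675 + 0.442875·450 + 0.146250·450 + 0.143000·1250) / 0.28913125 = 504.10 / 0.28913125 ≈ 1743.49884.
Intermediate flow from S to S: z_SS = a_SS · x_S = 0.15 × 504.10 / 0.28913125 = 75.615 / 0.28913125 ≈ 261.525.

z_SS = 261.525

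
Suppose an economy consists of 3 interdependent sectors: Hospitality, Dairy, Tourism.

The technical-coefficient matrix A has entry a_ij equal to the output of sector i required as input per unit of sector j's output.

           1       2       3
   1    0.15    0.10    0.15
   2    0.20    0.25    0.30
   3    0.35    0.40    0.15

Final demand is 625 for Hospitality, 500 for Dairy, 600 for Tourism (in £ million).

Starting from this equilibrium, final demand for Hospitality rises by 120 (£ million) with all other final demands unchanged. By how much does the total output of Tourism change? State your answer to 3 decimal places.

I − A =
  [   0.85    -0.10    -0.15]
  [  -0.20     0.75    -0.30]
  [  -0.35    -0.40     0.85]
Cofactors of I−A, C_ij = (−1)^(i+j)·(minor ij) (rows/columns in the sector order above):
  C_11 = (0.75)(0.85) − (-0.30)(-0.40) = 0.5175
  C_12 = −[(-0.20)(0.85) − (-0.30)(-0.35)] = 0.2750
  C_13 = (-0.20)(-0.40) − (0.75)(-0.35) = 0.3425
  C_21 = −[(-0.10)(0.85) − (-0.15)(-0.40)] = 0.1450
  C_22 = (0.85)(0.85) − (-0.15)(-0.35) = 0.6700
  C_23 = −[(0.85)(-0.40) − (-0.10)(-0.35)] = 0.3750
  C_31 = (-0.10)(-0.30) − (-0.15)(0.75) = 0.1425
  C_32 = −[(0.85)(-0.30) − (-0.15)(-0.20)] = 0.2850
  C_33 = (0.85)(0.75) − (-0.10)(-0.20) = 0.6175
det(I−A) = Σ_j (I−A)_1j·C_1j = (0.85)(0.5175) + (-0.10)(0.2750) + (-0.15)(0.3425) = 0.3610
adj(I−A) = Cᵀ =
  [ 0.5175   0.1450   0.1425]
  [ 0.2750   0.6700   0.2850]
  [ 0.3425   0.3750   0.6175]
(I − A)⁻¹ = adj(I−A) / det(I−A) ≈
  [   1.4335     0.4017     0.3947]
  [   0.7618     1.8560     0.7895]
  [   0.9488     1.0388     1.7105]
Δx = (I − A)⁻¹ Δd with Δd having +120 in the Hospitality component and 0 elsewhere.
So Δx_3 = L_31 · (+120), where L_31 = adj(I−A)_31 / det(I−A) = 0.3425 / 0.3610.
Δx_3 = 0.3425 × (+120) / 0.3610 = 41.10 / 0.3610 ≈ 113.850.

Δx_3 = 113.850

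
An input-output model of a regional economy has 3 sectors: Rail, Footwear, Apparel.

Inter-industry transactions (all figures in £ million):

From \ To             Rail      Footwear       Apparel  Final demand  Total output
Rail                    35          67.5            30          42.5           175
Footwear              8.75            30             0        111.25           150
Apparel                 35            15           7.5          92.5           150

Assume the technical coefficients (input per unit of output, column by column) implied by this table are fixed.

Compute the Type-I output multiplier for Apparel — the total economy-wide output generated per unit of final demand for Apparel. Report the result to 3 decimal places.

m_A = 1.422

Technical coefficients a_ij = z_ij / X_j:
  a_RR = 35/175 = 0.20, a_FR = 8.75/175 = 0.05, a_AR = 35/175 = 0.20
  a_RF = 67.5/150 = 0.45, a_FF = 30/150 = 0.20, a_AF = 15/150 = 0.10
  a_RA = 30/150 = 0.20, a_FA = 0/150 = 0.00, a_AA = 7.5/150 = 0.05
I − A =
  [   0.80    -0.45    -0.20]
  [  -0.05     0.80     0.00]
  [  -0.20    -0.10     0.95]
Cofactors of I−A, C_ij = (−1)^(i+j)·(minor ij) (rows/columns in the sector order above):
  C_11 = (0.80)(0.95) − (0.00)(-0.10) = 0.7600
  C_12 = −[(-0.05)(0.95) − (0.00)(-0.20)] = 0.0475
  C_13 = (-0.05)(-0.10) − (0.80)(-0.20) = 0.1650
  C_21 = −[(-0.45)(0.95) − (-0.20)(-0.10)] = 0.4475
  C_22 = (0.80)(0.95) − (-0.20)(-0.20) = 0.7200
  C_23 = −[(0.80)(-0.10) − (-0.45)(-0.20)] = 0.1700
  C_31 = (-0.45)(0.00) − (-0.20)(0.80) = 0.1600
  C_32 = −[(0.80)(0.00) − (-0.20)(-0.05)] = 0.0100
  C_33 = (0.80)(0.80) − (-0.45)(-0.05) = 0.6175
det(I−A) = Σ_j (I−A)_1j·C_1j = (0.80)(0.7600) + (-0.45)(0.0475) + (-0.20)(0.1650) = 0.553625
adj(I−A) = Cᵀ =
  [ 0.7600   0.4475   0.1600]
  [ 0.0475   0.7200   0.0100]
  [ 0.1650   0.1700   0.6175]
(I − A)⁻¹ = adj(I−A) / det(I−A) ≈
  [   1.3728     0.8083     0.2890]
  [   0.0858     1.3005     0.0181]
  [   0.2980     0.3071     1.1154]
The output multiplier for sector j is the column-j sum of the Leontief inverse (I − A)⁻¹ = adj(I−A) / det(I−A).
Column A of adj(I−A): (0.1600, 0.0100, 0.6175); det(I−A) = 0.553625.
m_A = (0.1600 + 0.0100 + 0.6175) / 0.553625 = 0.7875 / 0.553625 ≈ 1.422.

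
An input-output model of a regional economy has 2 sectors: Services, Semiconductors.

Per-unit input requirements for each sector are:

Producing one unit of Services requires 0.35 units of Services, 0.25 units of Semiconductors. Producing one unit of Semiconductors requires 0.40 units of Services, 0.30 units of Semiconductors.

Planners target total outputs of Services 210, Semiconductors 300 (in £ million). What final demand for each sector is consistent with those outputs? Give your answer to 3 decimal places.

d_1 = 16.500, d_2 = 157.500

I − A =
  [   0.65    -0.40]
  [  -0.25     0.70]
d = (I − A) x:
  d_1 = (+0.65)·210 + (-0.40)·300 = 16.500
  d_2 = (-0.25)·210 + (+0.70)·300 = 157.500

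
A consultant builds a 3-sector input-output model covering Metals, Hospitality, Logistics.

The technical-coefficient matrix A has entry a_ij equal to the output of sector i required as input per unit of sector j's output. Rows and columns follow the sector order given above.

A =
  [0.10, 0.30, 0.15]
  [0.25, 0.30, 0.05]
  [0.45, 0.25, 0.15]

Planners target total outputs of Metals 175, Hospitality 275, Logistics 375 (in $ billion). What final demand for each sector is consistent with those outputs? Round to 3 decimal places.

d_1 = 18.750, d_2 = 130.000, d_3 = 171.250

I − A =
  [   0.90    -0.30    -0.15]
  [  -0.25     0.70    -0.05]
  [  -0.45    -0.25     0.85]
d = (I − A) x:
  d_1 = (+0.90)·175 + (-0.30)·275 + (-0.15)·375 = 18.750
  d_2 = (-0.25)·175 + (+0.70)·275 + (-0.05)·375 = 130.000
  d_3 = (-0.45)·175 + (-0.25)·275 + (+0.85)·375 = 171.250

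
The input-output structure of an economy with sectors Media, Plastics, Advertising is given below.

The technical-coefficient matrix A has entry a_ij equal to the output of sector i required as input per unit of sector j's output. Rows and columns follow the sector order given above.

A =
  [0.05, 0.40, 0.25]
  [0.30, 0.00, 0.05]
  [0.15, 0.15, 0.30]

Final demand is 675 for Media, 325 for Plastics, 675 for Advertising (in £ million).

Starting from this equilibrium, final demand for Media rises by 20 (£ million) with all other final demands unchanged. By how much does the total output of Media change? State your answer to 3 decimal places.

Δx_1 = 26.526

I − A =
  [   0.95    -0.40    -0.25]
  [  -0.30     1.00    -0.05]
  [  -0.15    -0.15     0.70]
Cofactors of I−A, C_ij = (−1)^(i+j)·(minor ij) (rows/columns in the sector order above):
  C_11 = (1.00)(0.70) − (-0.05)(-0.15) = 0.6925
  C_12 = −[(-0.30)(0.70) − (-0.05)(-0.15)] = 0.2175
  C_13 = (-0.30)(-0.15) − (1.00)(-0.15) = 0.1950
  C_21 = −[(-0.40)(0.70) − (-0.25)(-0.15)] = 0.3175
  C_22 = (0.95)(0.70) − (-0.25)(-0.15) = 0.6275
  C_23 = −[(0.95)(-0.15) − (-0.40)(-0.15)] = 0.2025
  C_31 = (-0.40)(-0.05) − (-0.25)(1.00) = 0.2700
  C_32 = −[(0.95)(-0.05) − (-0.25)(-0.30)] = 0.1225
  C_33 = (0.95)(1.00) − (-0.40)(-0.30) = 0.8300
det(I−A) = Σ_j (I−A)_1j·C_1j = (0.95)(0.6925) + (-0.40)(0.2175) + (-0.25)(0.1950) = 0.522125
adj(I−A) = Cᵀ =
  [ 0.6925   0.3175   0.2700]
  [ 0.2175   0.6275   0.1225]
  [ 0.1950   0.2025   0.8300]
(I − A)⁻¹ = adj(I−A) / det(I−A) ≈
  [   1.3263     0.6081     0.5171]
  [   0.4166     1.2018     0.2346]
  [   0.3735     0.3878     1.5897]
Δx = (I − A)⁻¹ Δd with Δd having +20 in the Media component and 0 elsewhere.
So Δx_1 = L_11 · (+20), where L_11 = adj(I−A)_11 / det(I−A) = 0.6925 / 0.522125.
Δx_1 = 0.6925 × (+20) / 0.522125 = 13.85 / 0.522125 ≈ 26.526.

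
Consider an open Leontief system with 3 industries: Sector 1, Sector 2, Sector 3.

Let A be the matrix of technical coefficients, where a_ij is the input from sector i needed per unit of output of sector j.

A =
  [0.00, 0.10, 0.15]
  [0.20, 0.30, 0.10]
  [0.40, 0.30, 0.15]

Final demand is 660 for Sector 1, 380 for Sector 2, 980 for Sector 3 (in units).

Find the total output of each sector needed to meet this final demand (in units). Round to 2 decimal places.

I − A =
  [   1.00    -0.10    -0.15]
  [  -0.20     0.70    -0.10]
  [  -0.40    -0.30     0.85]
Cofactors of I−A, C_ij = (−1)^(i+j)·(minor ij) (rows/columns in the sector order above):
  C_11 = (0.70)(0.85) − (-0.10)(-0.30) = 0.5650
  C_12 = −[(-0.20)(0.85) − (-0.10)(-0.40)] = 0.2100
  C_13 = (-0.20)(-0.30) − (0.70)(-0.40) = 0.3400
  C_21 = −[(-0.10)(0.85) − (-0.15)(-0.30)] = 0.1300
  C_22 = (1.00)(0.85) − (-0.15)(-0.40) = 0.7900
  C_23 = −[(1.00)(-0.30) − (-0.10)(-0.40)] = 0.3400
  C_31 = (-0.10)(-0.10) − (-0.15)(0.70) = 0.1150
  C_32 = −[(1.00)(-0.10) − (-0.15)(-0.20)] = 0.1300
  C_33 = (1.00)(0.70) − (-0.10)(-0.20) = 0.6800
det(I−A) = Σ_j (I−A)_1j·C_1j = (1.00)(0.5650) + (-0.10)(0.2100) + (-0.15)(0.3400) = 0.4930
adj(I−A) = Cᵀ =
  [ 0.5650   0.1300   0.1150]
  [ 0.2100   0.7900   0.1300]
  [ 0.3400   0.3400   0.6800]
(I − A)⁻¹ = adj(I−A) / det(I−A) ≈
  [   1.1460     0.2637     0.2333]
  [   0.4260     1.6024     0.2637]
  [   0.6897     0.6897     1.3793]
x = (I − A)⁻¹ d = adj(I−A)·d / det(I−A), with det(I−A) = 0.4930:
  x_1 = (0.5650·660 + 0.1300·380 + 0.1150·980) / 0.4930 = 535.00 / 0.4930 ≈ 1085.19
  x_2 = (0.2100·660 + 0.7900·380 + 0.1300·980) / 0.4930 = 566.20 / 0.4930 ≈ 1148.48
  x_3 = (0.3400·660 + 0.3400·380 + 0.6800·980) / 0.4930 = 1020.00 / 0.4930 ≈ 2068.97

x_1 = 1085.19, x_2 = 1148.48, x_3 = 2068.97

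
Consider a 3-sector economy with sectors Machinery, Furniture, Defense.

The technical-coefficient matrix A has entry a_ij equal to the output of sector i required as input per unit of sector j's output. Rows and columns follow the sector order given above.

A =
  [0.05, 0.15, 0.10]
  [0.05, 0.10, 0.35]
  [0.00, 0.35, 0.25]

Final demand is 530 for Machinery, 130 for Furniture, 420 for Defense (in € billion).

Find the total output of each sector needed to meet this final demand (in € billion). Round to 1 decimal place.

x_M = 718.6, x_F = 491.3, x_D = 789.3

I − A =
  [   0.95    -0.15    -0.10]
  [  -0.05     0.90    -0.35]
  [   0.00    -0.35     0.75]
Cofactors of I−A, C_ij = (−1)^(i+j)·(minor ij) (rows/columns in the sector order above):
  C_11 = (0.90)(0.75) − (-0.35)(-0.35) = 0.5525
  C_12 = −[(-0.05)(0.75) − (-0.35)(0.00)] = 0.0375
  C_13 = (-0.05)(-0.35) − (0.90)(0.00) = 0.0175
  C_21 = −[(-0.15)(0.75) − (-0.10)(-0.35)] = 0.1475
  C_22 = (0.95)(0.75) − (-0.10)(0.00) = 0.7125
  C_23 = −[(0.95)(-0.35) − (-0.15)(0.00)] = 0.3325
  C_31 = (-0.15)(-0.35) − (-0.10)(0.90) = 0.1425
  C_32 = −[(0.95)(-0.35) − (-0.10)(-0.05)] = 0.3375
  C_33 = (0.95)(0.90) − (-0.15)(-0.05) = 0.8475
det(I−A) = Σ_j (I−A)_1j·C_1j = (0.95)(0.5525) + (-0.15)(0.0375) + (-0.10)(0.0175) = 0.5175
adj(I−A) = Cᵀ =
  [ 0.5525   0.1475   0.1425]
  [ 0.0375   0.7125   0.3375]
  [ 0.0175   0.3325   0.8475]
(I − A)⁻¹ = adj(I−A) / det(I−A) ≈
  [   1.0676     0.2850     0.2754]
  [   0.0725     1.3768     0.6522]
  [   0.0338     0.6425     1.6377]
x = (I − A)⁻¹ d = adj(I−A)·d / det(I−A), with det(I−A) = 0.5175:
  x_M = (0.5525·530 + 0.1475·130 + 0.1425·420) / 0.5175 = 371.85 / 0.5175 ≈ 718.6
  x_F = (0.0375·530 + 0.7125·130 + 0.3375·420) / 0.5175 = 254.25 / 0.5175 ≈ 491.3
  x_D = (0.0175·530 + 0.3325·130 + 0.8475·420) / 0.5175 = 408.45 / 0.5175 ≈ 789.3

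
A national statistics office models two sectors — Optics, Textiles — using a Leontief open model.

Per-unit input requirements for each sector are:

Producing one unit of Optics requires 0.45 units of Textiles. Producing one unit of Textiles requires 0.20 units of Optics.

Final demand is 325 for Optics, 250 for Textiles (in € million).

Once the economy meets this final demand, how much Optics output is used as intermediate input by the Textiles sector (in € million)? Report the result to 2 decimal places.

z_12 = 87.09

I − A =
  [   1.00    -0.20]
  [  -0.45     1.00]
det(I−A) = (1.00)(1.00) − (-0.20)(-0.45) = 0.9100
adj(I−A) = [[1.00, 0.20], [0.45, 1.00]]
(I − A)⁻¹ = adj(I−A) / det(I−A) ≈
  [   1.0989     0.2198]
  [   0.4945     1.0989]
First solve x = (I − A)⁻¹ d = adj(I−A)·d / det(I−A); in particular x_2 = (0.45·325 + 1.00·250) / 0.9100 = 396.25 / 0.9100 ≈ 435.4396.
Intermediate flow from 1 to 2: z_12 = a_12 · x_2 = 0.20 × 396.25 / 0.9100 = 79.25 / 0.9100 ≈ 87.09.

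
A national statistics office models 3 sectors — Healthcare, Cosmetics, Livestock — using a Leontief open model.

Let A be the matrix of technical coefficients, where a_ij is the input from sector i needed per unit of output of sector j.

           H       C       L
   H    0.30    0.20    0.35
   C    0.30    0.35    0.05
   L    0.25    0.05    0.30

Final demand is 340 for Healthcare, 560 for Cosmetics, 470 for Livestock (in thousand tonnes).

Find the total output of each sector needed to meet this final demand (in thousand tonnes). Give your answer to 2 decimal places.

I − A =
  [   0.70    -0.20    -0.35]
  [  -0.30     0.65    -0.05]
  [  -0.25    -0.05     0.70]
Cofactors of I−A, C_ij = (−1)^(i+j)·(minor ij) (rows/columns in the sector order above):
  C_11 = (0.65)(0.70) − (-0.05)(-0.05) = 0.4525
  C_12 = −[(-0.30)(0.70) − (-0.05)(-0.25)] = 0.2225
  C_13 = (-0.30)(-0.05) − (0.65)(-0.25) = 0.1775
  C_21 = −[(-0.20)(0.70) − (-0.35)(-0.05)] = 0.1575
  C_22 = (0.70)(0.70) − (-0.35)(-0.25) = 0.4025
  C_23 = −[(0.70)(-0.05) − (-0.20)(-0.25)] = 0.0850
  C_31 = (-0.20)(-0.05) − (-0.35)(0.65) = 0.2375
  C_32 = −[(0.70)(-0.05) − (-0.35)(-0.30)] = 0.1400
  C_33 = (0.70)(0.65) − (-0.20)(-0.30) = 0.3950
det(I−A) = Σ_j (I−A)_1j·C_1j = (0.70)(0.4525) + (-0.20)(0.2225) + (-0.35)(0.1775) = 0.210125
adj(I−A) = Cᵀ =
  [ 0.4525   0.1575   0.2375]
  [ 0.2225   0.4025   0.1400]
  [ 0.1775   0.0850   0.3950]
(I − A)⁻¹ = adj(I−A) / det(I−A) ≈
  [   2.1535     0.7496     1.1303]
  [   1.0589     1.9155     0.6663]
  [   0.8447     0.4045     1.8798]
x = (I − A)⁻¹ d = adj(I−A)·d / det(I−A), with det(I−A) = 0.210125:
  x_H = (0.4525·340 + 0.1575·560 + 0.2375·470) / 0.210125 = 353.675 / 0.210125 ≈ 1683.16
  x_C = (0.2225·340 + 0.4025·560 + 0.1400·470) / 0.210125 = 366.85 / 0.210125 ≈ 1745.87
  x_L = (0.1775·340 + 0.0850·560 + 0.3950·470) / 0.210125 = 293.60 / 0.210125 ≈ 1397.26

x_H = 1683.16, x_C = 1745.87, x_L = 1397.26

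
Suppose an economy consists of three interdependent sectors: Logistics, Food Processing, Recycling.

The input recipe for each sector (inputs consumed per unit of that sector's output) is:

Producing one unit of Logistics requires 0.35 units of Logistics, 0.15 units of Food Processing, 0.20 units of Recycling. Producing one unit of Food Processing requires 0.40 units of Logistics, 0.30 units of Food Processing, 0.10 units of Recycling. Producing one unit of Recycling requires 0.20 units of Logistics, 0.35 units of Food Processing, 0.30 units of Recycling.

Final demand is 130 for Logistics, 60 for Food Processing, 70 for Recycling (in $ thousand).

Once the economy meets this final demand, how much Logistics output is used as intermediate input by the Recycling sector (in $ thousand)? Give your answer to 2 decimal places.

z_LR = 58.02

I − A =
  [   0.65    -0.40    -0.20]
  [  -0.15     0.70    -0.35]
  [  -0.20    -0.10     0.70]
Cofactors of I−A, C_ij = (−1)^(i+j)·(minor ij) (rows/columns in the sector order above):
  C_11 = (0.70)(0.70) − (-0.35)(-0.10) = 0.4550
  C_12 = −[(-0.15)(0.70) − (-0.35)(-0.20)] = 0.1750
  C_13 = (-0.15)(-0.10) − (0.70)(-0.20) = 0.1550
  C_21 = −[(-0.40)(0.70) − (-0.20)(-0.10)] = 0.3000
  C_22 = (0.65)(0.70) − (-0.20)(-0.20) = 0.4150
  C_23 = −[(0.65)(-0.10) − (-0.40)(-0.20)] = 0.1450
  C_31 = (-0.40)(-0.35) − (-0.20)(0.70) = 0.2800
  C_32 = −[(0.65)(-0.35) − (-0.20)(-0.15)] = 0.2575
  C_33 = (0.65)(0.70) − (-0.40)(-0.15) = 0.3950
det(I−A) = Σ_j (I−A)_1j·C_1j = (0.65)(0.4550) + (-0.40)(0.1750) + (-0.20)(0.1550) = 0.19475
adj(I−A) = Cᵀ =
  [ 0.4550   0.3000   0.2800]
  [ 0.1750   0.4150   0.2575]
  [ 0.1550   0.1450   0.3950]
(I − A)⁻¹ = adj(I−A) / det(I−A) ≈
  [   2.3363     1.5404     1.4377]
  [   0.8986     2.1309     1.3222]
  [   0.7959     0.7445     2.0282]
First solve x = (I − A)⁻¹ d = adj(I−A)·d / det(I−A); in particular x_R = (0.1550·130 + 0.1450·60 + 0.3950·70) / 0.19475 = 56.50 / 0.19475 ≈ 290.1155.
Intermediate flow from L to R: z_LR = a_LR · x_R = 0.20 × 56.50 / 0.19475 = 11.30 / 0.19475 ≈ 58.02.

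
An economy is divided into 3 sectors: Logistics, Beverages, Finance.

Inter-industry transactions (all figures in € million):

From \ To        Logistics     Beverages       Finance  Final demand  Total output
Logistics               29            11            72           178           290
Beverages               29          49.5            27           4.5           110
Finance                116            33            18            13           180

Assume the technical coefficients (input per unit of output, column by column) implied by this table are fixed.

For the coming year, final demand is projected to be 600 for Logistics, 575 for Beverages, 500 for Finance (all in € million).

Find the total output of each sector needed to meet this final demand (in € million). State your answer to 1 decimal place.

Technical coefficients a_ij = z_ij / X_j:
  a_LL = 29/290 = 0.10, a_BL = 29/290 = 0.10, a_FL = 116/290 = 0.40
  a_LB = 11/110 = 0.10, a_BB = 49.5/110 = 0.45, a_FB = 33/110 = 0.30
  a_LF = 72/180 = 0.40, a_BF = 27/180 = 0.15, a_FF = 18/180 = 0.10
I − A =
  [   0.90    -0.10    -0.40]
  [  -0.10     0.55    -0.15]
  [  -0.40    -0.30     0.90]
Cofactors of I−A, C_ij = (−1)^(i+j)·(minor ij) (rows/columns in the sector order above):
  C_11 = (0.55)(0.90) − (-0.15)(-0.30) = 0.4500
  C_12 = −[(-0.10)(0.90) − (-0.15)(-0.40)] = 0.1500
  C_13 = (-0.10)(-0.30) − (0.55)(-0.40) = 0.2500
  C_21 = −[(-0.10)(0.90) − (-0.40)(-0.30)] = 0.2100
  C_22 = (0.90)(0.90) − (-0.40)(-0.40) = 0.6500
  C_23 = −[(0.90)(-0.30) − (-0.10)(-0.40)] = 0.3100
  C_31 = (-0.10)(-0.15) − (-0.40)(0.55) = 0.2350
  C_32 = −[(0.90)(-0.15) − (-0.40)(-0.10)] = 0.1750
  C_33 = (0.90)(0.55) − (-0.10)(-0.10) = 0.4850
det(I−A) = Σ_j (I−A)_1j·C_1j = (0.90)(0.4500) + (-0.10)(0.1500) + (-0.40)(0.2500) = 0.2900
adj(I−A) = Cᵀ =
  [ 0.4500   0.2100   0.2350]
  [ 0.1500   0.6500   0.1750]
  [ 0.2500   0.3100   0.4850]
(I − A)⁻¹ = adj(I−A) / det(I−A) ≈
  [   1.5517     0.7241     0.8103]
  [   0.5172     2.2414     0.6034]
  [   0.8621     1.0690     1.6724]
x = (I − A)⁻¹ d = adj(I−A)·d / det(I−A), with det(I−A) = 0.2900:
  x_L = (0.4500·600 + 0.2100·575 + 0.2350·500) / 0.2900 = 508.25 / 0.2900 ≈ 1752.6
  x_B = (0.1500·600 + 0.6500·575 + 0.1750·500) / 0.2900 = 551.25 / 0.2900 ≈ 1900.9
  x_F = (0.2500·600 + 0.3100·575 + 0.4850·500) / 0.2900 = 570.75 / 0.2900 ≈ 1968.1

x_L = 1752.6, x_B = 1900.9, x_F = 1968.1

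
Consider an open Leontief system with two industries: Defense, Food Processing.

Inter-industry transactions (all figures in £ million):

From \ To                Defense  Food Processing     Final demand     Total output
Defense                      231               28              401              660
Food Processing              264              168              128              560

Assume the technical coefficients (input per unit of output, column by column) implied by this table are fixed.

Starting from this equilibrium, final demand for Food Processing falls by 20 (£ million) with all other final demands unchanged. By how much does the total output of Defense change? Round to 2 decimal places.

Technical coefficients a_ij = z_ij / X_j:
  a_11 = 231/660 = 0.35, a_21 = 264/660 = 0.40
  a_12 = 28/560 = 0.05, a_22 = 168/560 = 0.30
I − A =
  [   0.65    -0.05]
  [  -0.40     0.70]
det(I−A) = (0.65)(0.70) − (-0.05)(-0.40) = 0.4350
adj(I−A) = [[0.70, 0.05], [0.40, 0.65]]
(I − A)⁻¹ = adj(I−A) / det(I−A) ≈
  [   1.6092     0.1149]
  [   0.9195     1.4943]
Δx = (I − A)⁻¹ Δd with Δd having -20 in the Food Processing component and 0 elsewhere.
So Δx_1 = L_12 · (-20), where L_12 = adj(I−A)_12 / det(I−A) = 0.05 / 0.4350.
Δx_1 = 0.05 × (-20) / 0.4350 = -1.00 / 0.4350 ≈ -2.30.

Δx_1 = -2.30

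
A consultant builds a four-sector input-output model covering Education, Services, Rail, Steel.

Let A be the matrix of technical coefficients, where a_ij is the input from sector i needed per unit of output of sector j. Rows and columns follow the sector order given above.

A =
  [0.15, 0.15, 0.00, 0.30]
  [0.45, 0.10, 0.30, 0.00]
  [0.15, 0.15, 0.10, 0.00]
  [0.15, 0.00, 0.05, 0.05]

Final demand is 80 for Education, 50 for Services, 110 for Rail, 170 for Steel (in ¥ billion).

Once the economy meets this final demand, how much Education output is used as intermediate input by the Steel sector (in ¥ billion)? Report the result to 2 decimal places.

z_14 = 66.85

I − A =
  [   0.85    -0.15     0.00    -0.30]
  [  -0.45     0.90    -0.30     0.00]
  [  -0.15    -0.15     0.90     0.00]
  [  -0.15     0.00    -0.05     0.95]
Compute the cofactors C_ij = (−1)^(i+j)·(3×3 minor ij) of I−A; the adjugate is their transpose:
adj(I−A) = Cᵀ =
  [ 0.726750   0.130500   0.056250   0.229500]
  [ 0.427500   0.684000   0.235500   0.135000]
  [ 0.192375   0.135750   0.622125   0.060750]
  [ 0.124875   0.027750   0.041625   0.582750]
det(I−A) = Σ_j (I−A)_1j·C_1j = (0.85)(0.726750) + (-0.15)(0.427500) + (0.00)(0.192375) + (-0.30)(0.124875) = 0.51615
(I − A)⁻¹ = adj(I−A) / det(I−A) ≈
  [   1.4080     0.2528     0.1090     0.4446]
  [   0.8282     1.3252     0.4563     0.2616]
  [   0.3727     0.2630     1.2053     0.1177]
  [   0.2419     0.0538     0.0806     1.1290]
First solve x = (I − A)⁻¹ d = adj(I−A)·d / det(I−A); in particular x_4 = (0.124875·80 + 0.027750·50 + 0.041625·110 + 0.582750·170) / 0.51615 = 115.02375 / 0.51615 ≈ 222.8495.
Intermediate flow from 1 to 4: z_14 = a_14 · x_4 = 0.30 × 115.02375 / 0.51615 = 34.507125 / 0.51615 ≈ 66.85.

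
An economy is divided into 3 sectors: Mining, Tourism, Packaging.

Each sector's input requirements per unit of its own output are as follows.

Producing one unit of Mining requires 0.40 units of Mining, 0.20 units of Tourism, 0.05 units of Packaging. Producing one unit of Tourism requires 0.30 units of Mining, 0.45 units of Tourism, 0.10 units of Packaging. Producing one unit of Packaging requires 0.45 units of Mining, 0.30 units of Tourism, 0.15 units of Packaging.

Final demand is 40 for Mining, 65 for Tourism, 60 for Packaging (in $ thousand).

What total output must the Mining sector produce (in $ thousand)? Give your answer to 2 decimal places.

x_1 = 308.42

I − A =
  [   0.60    -0.30    -0.45]
  [  -0.20     0.55    -0.30]
  [  -0.05    -0.10     0.85]
Cofactors of I−A, C_ij = (−1)^(i+j)·(minor ij) (rows/columns in the sector order above):
  C_11 = (0.55)(0.85) − (-0.30)(-0.10) = 0.4375
  C_12 = −[(-0.20)(0.85) − (-0.30)(-0.05)] = 0.1850
  C_13 = (-0.20)(-0.10) − (0.55)(-0.05) = 0.0475
  C_21 = −[(-0.30)(0.85) − (-0.45)(-0.10)] = 0.3000
  C_22 = (0.60)(0.85) − (-0.45)(-0.05) = 0.4875
  C_23 = −[(0.60)(-0.10) − (-0.30)(-0.05)] = 0.0750
  C_31 = (-0.30)(-0.30) − (-0.45)(0.55) = 0.3375
  C_32 = −[(0.60)(-0.30) − (-0.45)(-0.20)] = 0.2700
  C_33 = (0.60)(0.55) − (-0.30)(-0.20) = 0.2700
det(I−A) = Σ_j (I−A)_1j·C_1j = (0.60)(0.4375) + (-0.30)(0.1850) + (-0.45)(0.0475) = 0.185625
adj(I−A) = Cᵀ =
  [ 0.4375   0.3000   0.3375]
  [ 0.1850   0.4875   0.2700]
  [ 0.0475   0.0750   0.2700]
(I − A)⁻¹ = adj(I−A) / det(I−A) ≈
  [   2.3569     1.6162     1.8182]
  [   0.9966     2.6263     1.4545]
  [   0.2559     0.4040     1.4545]
x = (I − A)⁻¹ d = adj(I−A)·d / det(I−A), with det(I−A) = 0.185625:
  x_1 = (0.4375·40 + 0.3000·65 + 0.3375·60) / 0.185625 = 57.25 / 0.185625 ≈ 308.42
  x_2 = (0.1850·40 + 0.4875·65 + 0.2700·60) / 0.185625 = 55.2875 / 0.185625 ≈ 297.85
  x_3 = (0.0475·40 + 0.0750·65 + 0.2700·60) / 0.185625 = 22.975 / 0.185625 ≈ 123.77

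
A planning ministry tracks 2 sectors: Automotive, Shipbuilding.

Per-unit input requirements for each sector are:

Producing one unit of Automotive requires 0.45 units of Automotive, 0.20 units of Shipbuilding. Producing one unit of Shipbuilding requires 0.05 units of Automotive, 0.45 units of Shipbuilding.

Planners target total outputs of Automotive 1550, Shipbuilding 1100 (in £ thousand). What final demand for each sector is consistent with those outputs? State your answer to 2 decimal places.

I − A =
  [   0.55    -0.05]
  [  -0.20     0.55]
d = (I − A) x:
  d_A = (+0.55)·1550 + (-0.05)·1100 = 797.50
  d_S = (-0.20)·1550 + (+0.55)·1100 = 295.00

d_A = 797.50, d_S = 295.00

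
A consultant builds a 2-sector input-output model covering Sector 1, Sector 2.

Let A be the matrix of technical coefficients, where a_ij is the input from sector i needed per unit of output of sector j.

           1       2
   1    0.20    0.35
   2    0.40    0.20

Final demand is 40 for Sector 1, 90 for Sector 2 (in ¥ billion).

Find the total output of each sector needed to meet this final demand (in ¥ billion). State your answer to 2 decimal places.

x_1 = 127.00, x_2 = 176.00

I − A =
  [   0.80    -0.35]
  [  -0.40     0.80]
det(I−A) = (0.80)(0.80) − (-0.35)(-0.40) = 0.5000
adj(I−A) = [[0.80, 0.35], [0.40, 0.80]]
(I − A)⁻¹ = adj(I−A) / det(I−A) ≈
  [   1.6000     0.7000]
  [   0.8000     1.6000]
x = (I − A)⁻¹ d = adj(I−A)·d / det(I−A), with det(I−A) = 0.5000:
  x_1 = (0.80·40 + 0.35·90) / 0.5000 = 63.50 / 0.5000 = 127.00
  x_2 = (0.40·40 + 0.80·90) / 0.5000 = 88.00 / 0.5000 = 176.00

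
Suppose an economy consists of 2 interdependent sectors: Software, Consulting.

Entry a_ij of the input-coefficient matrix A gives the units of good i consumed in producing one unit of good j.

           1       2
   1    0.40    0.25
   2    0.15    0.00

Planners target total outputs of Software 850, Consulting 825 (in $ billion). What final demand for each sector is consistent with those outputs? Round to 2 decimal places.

d_1 = 303.75, d_2 = 697.50

I − A =
  [   0.60    -0.25]
  [  -0.15     1.00]
d = (I − A) x:
  d_1 = (+0.60)·850 + (-0.25)·825 = 303.75
  d_2 = (-0.15)·850 + (+1.00)·825 = 697.50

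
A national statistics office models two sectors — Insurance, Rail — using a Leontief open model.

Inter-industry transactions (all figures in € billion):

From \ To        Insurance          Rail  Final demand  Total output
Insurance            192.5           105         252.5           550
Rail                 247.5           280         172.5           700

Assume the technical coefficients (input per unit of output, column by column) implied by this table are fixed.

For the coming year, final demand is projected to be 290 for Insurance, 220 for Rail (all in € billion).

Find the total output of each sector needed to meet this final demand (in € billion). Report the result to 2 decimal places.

Technical coefficients a_ij = z_ij / X_j:
  a_11 = 192.5/550 = 0.35, a_21 = 247.5/550 = 0.45
  a_12 = 105/700 = 0.15, a_22 = 280/700 = 0.40
I − A =
  [   0.65    -0.15]
  [  -0.45     0.60]
det(I−A) = (0.65)(0.60) − (-0.15)(-0.45) = 0.3225
adj(I−A) = [[0.60, 0.15], [0.45, 0.65]]
(I − A)⁻¹ = adj(I−A) / det(I−A) ≈
  [   1.8605     0.4651]
  [   1.3953     2.0155]
x = (I − A)⁻¹ d = adj(I−A)·d / det(I−A), with det(I−A) = 0.3225:
  x_1 = (0.60·290 + 0.15·220) / 0.3225 = 207.00 / 0.3225 ≈ 641.86
  x_2 = (0.45·290 + 0.65·220) / 0.3225 = 273.50 / 0.3225 ≈ 848.06

x_1 = 641.86, x_2 = 848.06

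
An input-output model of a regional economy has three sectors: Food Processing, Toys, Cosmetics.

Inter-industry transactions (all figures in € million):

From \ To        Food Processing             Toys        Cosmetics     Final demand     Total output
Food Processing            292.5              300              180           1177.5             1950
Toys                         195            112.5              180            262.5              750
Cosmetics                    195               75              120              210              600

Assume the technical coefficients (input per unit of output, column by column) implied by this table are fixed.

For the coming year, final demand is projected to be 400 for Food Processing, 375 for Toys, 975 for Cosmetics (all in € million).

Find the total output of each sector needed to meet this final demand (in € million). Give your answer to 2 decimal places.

x_1 = 1576.82, x_2 = 1178.39, x_3 = 1563.15

Technical coefficients a_ij = z_ij / X_j:
  a_11 = 292.5/1950 = 0.15, a_21 = 195/1950 = 0.10, a_31 = 195/1950 = 0.10
  a_12 = 300/750 = 0.40, a_22 = 112.5/750 = 0.15, a_32 = 75/750 = 0.10
  a_13 = 180/600 = 0.30, a_23 = 180/600 = 0.30, a_33 = 120/600 = 0.20
I − A =
  [   0.85    -0.40    -0.30]
  [  -0.10     0.85    -0.30]
  [  -0.10    -0.10     0.80]
Cofactors of I−A, C_ij = (−1)^(i+j)·(minor ij) (rows/columns in the sector order above):
  C_11 = (0.85)(0.80) − (-0.30)(-0.10) = 0.6500
  C_12 = −[(-0.10)(0.80) − (-0.30)(-0.10)] = 0.1100
  C_13 = (-0.10)(-0.10) − (0.85)(-0.10) = 0.0950
  C_21 = −[(-0.40)(0.80) − (-0.30)(-0.10)] = 0.3500
  C_22 = (0.85)(0.80) − (-0.30)(-0.10) = 0.6500
  C_23 = −[(0.85)(-0.10) − (-0.40)(-0.10)] = 0.1250
  C_31 = (-0.40)(-0.30) − (-0.30)(0.85) = 0.3750
  C_32 = −[(0.85)(-0.30) − (-0.30)(-0.10)] = 0.2850
  C_33 = (0.85)(0.85) − (-0.40)(-0.10) = 0.6825
det(I−A) = Σ_j (I−A)_1j·C_1j = (0.85)(0.6500) + (-0.40)(0.1100) + (-0.30)(0.0950) = 0.4800
adj(I−A) = Cᵀ =
  [ 0.6500   0.3500   0.3750]
  [ 0.1100   0.6500   0.2850]
  [ 0.0950   0.1250   0.6825]
(I − A)⁻¹ = adj(I−A) / det(I−A) ≈
  [   1.3542     0.7292     0.7813]
  [   0.2292     1.3542     0.5938]
  [   0.1979     0.2604     1.4219]
x = (I − A)⁻¹ d = adj(I−A)·d / det(I−A), with det(I−A) = 0.4800:
  x_1 = (0.6500·400 + 0.3500·375 + 0.3750·975) / 0.4800 = 756.875 / 0.4800 ≈ 1576.82
  x_2 = (0.1100·400 + 0.6500·375 + 0.2850·975) / 0.4800 = 565.625 / 0.4800 ≈ 1178.39
  x_3 = (0.0950·400 + 0.1250·375 + 0.6825·975) / 0.4800 = 750.3125 / 0.4800 ≈ 1563.15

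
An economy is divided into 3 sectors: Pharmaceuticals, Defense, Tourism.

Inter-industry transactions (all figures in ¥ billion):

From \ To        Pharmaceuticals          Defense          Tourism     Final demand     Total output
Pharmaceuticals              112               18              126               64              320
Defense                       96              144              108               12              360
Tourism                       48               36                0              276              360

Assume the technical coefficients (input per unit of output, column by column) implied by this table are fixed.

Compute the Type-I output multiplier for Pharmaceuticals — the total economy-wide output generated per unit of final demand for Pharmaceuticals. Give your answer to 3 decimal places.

Technical coefficients a_ij = z_ij / X_j:
  a_PP = 112/320 = 0.35, a_DP = 96/320 = 0.30, a_TP = 48/320 = 0.15
  a_PD = 18/360 = 0.05, a_DD = 144/360 = 0.40, a_TD = 36/360 = 0.10
  a_PT = 126/360 = 0.35, a_DT = 108/360 = 0.30, a_TT = 0/360 = 0.00
I − A =
  [   0.65    -0.05    -0.35]
  [  -0.30     0.60    -0.30]
  [  -0.15    -0.10     1.00]
Cofactors of I−A, C_ij = (−1)^(i+j)·(minor ij) (rows/columns in the sector order above):
  C_11 = (0.60)(1.00) − (-0.30)(-0.10) = 0.5700
  C_12 = −[(-0.30)(1.00) − (-0.30)(-0.15)] = 0.3450
  C_13 = (-0.30)(-0.10) − (0.60)(-0.15) = 0.1200
  C_21 = −[(-0.05)(1.00) − (-0.35)(-0.10)] = 0.0850
  C_22 = (0.65)(1.00) − (-0.35)(-0.15) = 0.5975
  C_23 = −[(0.65)(-0.10) − (-0.05)(-0.15)] = 0.0725
  C_31 = (-0.05)(-0.30) − (-0.35)(0.60) = 0.2250
  C_32 = −[(0.65)(-0.30) − (-0.35)(-0.30)] = 0.3000
  C_33 = (0.65)(0.60) − (-0.05)(-0.30) = 0.3750
det(I−A) = Σ_j (I−A)_1j·C_1j = (0.65)(0.5700) + (-0.05)(0.3450) + (-0.35)(0.1200) = 0.31125
adj(I−A) = Cᵀ =
  [ 0.5700   0.0850   0.2250]
  [ 0.3450   0.5975   0.3000]
  [ 0.1200   0.0725   0.3750]
(I − A)⁻¹ = adj(I−A) / det(I−A) ≈
  [   1.8313     0.2731     0.7229]
  [   1.1084     1.9197     0.9639]
  [   0.3855     0.2329     1.2048]
The output multiplier for sector j is the column-j sum of the Leontief inverse (I − A)⁻¹ = adj(I−A) / det(I−A).
Column P of adj(I−A): (0.5700, 0.3450, 0.1200); det(I−A) = 0.31125.
m_P = (0.5700 + 0.3450 + 0.1200) / 0.31125 = 1.035 / 0.31125 ≈ 3.325.

m_P = 3.325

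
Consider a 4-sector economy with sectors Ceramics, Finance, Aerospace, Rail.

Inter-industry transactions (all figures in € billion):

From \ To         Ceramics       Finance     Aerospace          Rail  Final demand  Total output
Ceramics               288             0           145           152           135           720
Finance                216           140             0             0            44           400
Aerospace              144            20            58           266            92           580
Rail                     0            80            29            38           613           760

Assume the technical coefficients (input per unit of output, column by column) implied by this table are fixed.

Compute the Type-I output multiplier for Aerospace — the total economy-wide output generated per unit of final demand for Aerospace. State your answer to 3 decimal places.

m_3 = 2.287

Technical coefficients a_ij = z_ij / X_j:
  a_11 = 288/720 = 0.40, a_21 = 216/720 = 0.30, a_31 = 144/720 = 0.20, a_41 = 0/720 = 0.00
  a_12 = 0/400 = 0.00, a_22 = 140/400 = 0.35, a_32 = 20/400 = 0.05, a_42 = 80/400 = 0.20
  a_13 = 145/580 = 0.25, a_23 = 0/580 = 0.00, a_33 = 58/580 = 0.10, a_43 = 29/580 = 0.05
  a_14 = 152/760 = 0.20, a_24 = 0/760 = 0.00, a_34 = 266/760 = 0.35, a_44 = 38/760 = 0.05
I − A =
  [   0.60     0.00    -0.25    -0.20]
  [  -0.30     0.65     0.00     0.00]
  [  -0.20    -0.05     0.90    -0.35]
  [   0.00    -0.20    -0.05     0.95]
Compute the cofactors C_ij = (−1)^(i+j)·(3×3 minor ij) of I−A; the adjugate is their transpose:
adj(I−A) = Cᵀ =
  [ 0.544375   0.065875   0.160875   0.173875]
  [ 0.251250   0.453000   0.074250   0.080250]
  [ 0.158750   0.078500   0.358500   0.165500]
  [ 0.061250   0.099500   0.034500   0.314750]
det(I−A) = Σ_j (I−A)_1j·C_1j = (0.60)(0.544375) + (0.00)(0.251250) + (-0.25)(0.158750) + (-0.20)(0.061250) = 0.2746875
(I − A)⁻¹ = adj(I−A) / det(I−A) ≈
  [   1.9818     0.2398     0.5857     0.6330]
  [   0.9147     1.6491     0.2703     0.2922]
  [   0.5779     0.2858     1.3051     0.6025]
  [   0.2230     0.3622     0.1256     1.1458]
The output multiplier for sector j is the column-j sum of the Leontief inverse (I − A)⁻¹ = adj(I−A) / det(I−A).
Column 3 of adj(I−A): (0.160875, 0.074250, 0.358500, 0.034500); det(I−A) = 0.2746875.
m_3 = (0.160875 + 0.074250 + 0.358500 + 0.034500) / 0.2746875 = 0.628125 / 0.2746875 ≈ 2.287.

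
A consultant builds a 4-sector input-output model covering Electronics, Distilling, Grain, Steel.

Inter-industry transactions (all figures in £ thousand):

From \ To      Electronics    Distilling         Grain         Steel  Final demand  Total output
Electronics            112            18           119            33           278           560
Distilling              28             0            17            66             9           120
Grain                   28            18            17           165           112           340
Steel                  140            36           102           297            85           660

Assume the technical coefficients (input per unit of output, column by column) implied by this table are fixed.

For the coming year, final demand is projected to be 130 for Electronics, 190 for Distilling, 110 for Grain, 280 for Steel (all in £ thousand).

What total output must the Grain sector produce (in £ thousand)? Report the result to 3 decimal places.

x_3 = 530.002

Technical coefficients a_ij = z_ij / X_j:
  a_11 = 112/560 = 0.20, a_21 = 28/560 = 0.05, a_31 = 28/560 = 0.05, a_41 = 140/560 = 0.25
  a_12 = 18/120 = 0.15, a_22 = 0/120 = 0.00, a_32 = 18/120 = 0.15, a_42 = 36/120 = 0.30
  a_13 = 119/340 = 0.35, a_23 = 17/340 = 0.05, a_33 = 17/340 = 0.05, a_43 = 102/340 = 0.30
  a_14 = 33/660 = 0.05, a_24 = 66/660 = 0.10, a_34 = 165/660 = 0.25, a_44 = 297/660 = 0.45
I − A =
  [   0.80    -0.15    -0.35    -0.05]
  [  -0.05     1.00    -0.05    -0.10]
  [  -0.05    -0.15     0.95    -0.25]
  [  -0.25    -0.30    -0.30     0.55]
Compute the cofactors C_ij = (−1)^(i+j)·(3×3 minor ij) of I−A; the adjugate is their transpose:
adj(I−A) = Cᵀ =
  [ 0.406625   0.138750   0.206375   0.156000]
  [ 0.052125   0.313875   0.064500   0.091125]
  [ 0.100125   0.138375   0.394875   0.213750]
  [ 0.267875   0.309750   0.344375   0.726375]
det(I−A) = Σ_j (I−A)_1j·C_1j = (0.80)(0.406625) + (-0.15)(0.052125) + (-0.35)(0.100125) + (-0.05)(0.267875) = 0.26904375
(I − A)⁻¹ = adj(I−A) / det(I−A) ≈
  [   1.5114     0.5157     0.7671     0.5798]
  [   0.1937     1.1666     0.2397     0.3387]
  [   0.3722     0.5143     1.4677     0.7945]
  [   0.9957     1.1513     1.2800     2.6998]
x = (I − A)⁻¹ d = adj(I−A)·d / det(I−A), with det(I−A) = 0.26904375:
  x_1 = (0.406625·130 + 0.138750·190 + 0.206375·110 + 0.156000·280) / 0.26904375 = 145.605 / 0.26904375 ≈ 541.195
  x_2 = (0.052125·130 + 0.313875·190 + 0.064500·110 + 0.091125·280) / 0.26904375 = 99.0225 / 0.26904375 ≈ 368.054
  x_3 = (0.100125·130 + 0.138375·190 + 0.394875·110 + 0.213750·280) / 0.26904375 = 142.59375 / 0.26904375 ≈ 530.002
  x_4 = (0.267875·130 + 0.309750·190 + 0.344375·110 + 0.726375·280) / 0.26904375 = 334.9425 / 0.26904375 ≈ 1244.937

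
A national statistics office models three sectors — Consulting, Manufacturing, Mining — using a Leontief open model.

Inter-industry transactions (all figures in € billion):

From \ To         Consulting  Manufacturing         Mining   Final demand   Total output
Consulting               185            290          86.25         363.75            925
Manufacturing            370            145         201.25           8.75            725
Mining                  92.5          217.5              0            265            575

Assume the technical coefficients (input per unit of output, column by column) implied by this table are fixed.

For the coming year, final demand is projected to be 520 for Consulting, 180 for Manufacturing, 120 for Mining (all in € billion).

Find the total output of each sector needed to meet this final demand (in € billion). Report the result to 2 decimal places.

x_1 = 1342.90, x_2 = 1159.94, x_3 = 602.27

Technical coefficients a_ij = z_ij / X_j:
  a_11 = 185/925 = 0.20, a_21 = 370/925 = 0.40, a_31 = 92.5/925 = 0.10
  a_12 = 290/725 = 0.40, a_22 = 145/725 = 0.20, a_32 = 217.5/725 = 0.30
  a_13 = 86.25/575 = 0.15, a_23 = 201.25/575 = 0.35, a_33 = 0/575 = 0.00
I − A =
  [   0.80    -0.40    -0.15]
  [  -0.40     0.80    -0.35]
  [  -0.10    -0.30     1.00]
Cofactors of I−A, C_ij = (−1)^(i+j)·(minor ij) (rows/columns in the sector order above):
  C_11 = (0.80)(1.00) − (-0.35)(-0.30) = 0.6950
  C_12 = −[(-0.40)(1.00) − (-0.35)(-0.10)] = 0.4350
  C_13 = (-0.40)(-0.30) − (0.80)(-0.10) = 0.2000
  C_21 = −[(-0.40)(1.00) − (-0.15)(-0.30)] = 0.4450
  C_22 = (0.80)(1.00) − (-0.15)(-0.10) = 0.7850
  C_23 = −[(0.80)(-0.30) − (-0.40)(-0.10)] = 0.2800
  C_31 = (-0.40)(-0.35) − (-0.15)(0.80) = 0.2600
  C_32 = −[(0.80)(-0.35) − (-0.15)(-0.40)] = 0.3400
  C_33 = (0.80)(0.80) − (-0.40)(-0.40) = 0.4800
det(I−A) = Σ_j (I−A)_1j·C_1j = (0.80)(0.6950) + (-0.40)(0.4350) + (-0.15)(0.2000) = 0.3520
adj(I−A) = Cᵀ =
  [ 0.6950   0.4450   0.2600]
  [ 0.4350   0.7850   0.3400]
  [ 0.2000   0.2800   0.4800]
(I − A)⁻¹ = adj(I−A) / det(I−A) ≈
  [   1.9744     1.2642     0.7386]
  [   1.2358     2.2301     0.9659]
  [   0.5682     0.7955     1.3636]
x = (I − A)⁻¹ d = adj(I−A)·d / det(I−A), with det(I−A) = 0.3520:
  x_1 = (0.6950·520 + 0.4450·180 + 0.2600·120) / 0.3520 = 472.70 / 0.3520 ≈ 1342.90
  x_2 = (0.4350·520 + 0.7850·180 + 0.3400·120) / 0.3520 = 408.30 / 0.3520 ≈ 1159.94
  x_3 = (0.2000·520 + 0.2800·180 + 0.4800·120) / 0.3520 = 212.00 / 0.3520 ≈ 602.27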